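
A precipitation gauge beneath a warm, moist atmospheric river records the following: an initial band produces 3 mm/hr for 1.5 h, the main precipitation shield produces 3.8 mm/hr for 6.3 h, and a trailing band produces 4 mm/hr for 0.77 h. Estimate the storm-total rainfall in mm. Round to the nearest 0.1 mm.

total ≈ 31.5 mm

Total = Σ Rᵢ Δtᵢ = 3 × 1.5 + 3.8 × 6.3 + 4 × 0.77
      = 4.5 + 23.94 + 3.08 = 31.5 mm.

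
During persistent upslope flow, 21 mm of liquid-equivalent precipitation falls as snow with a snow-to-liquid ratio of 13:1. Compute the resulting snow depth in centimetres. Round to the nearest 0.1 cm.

snow depth ≈ 27.3 cm

Snow depth = liquid × ratio = 21 mm × 13 = 273 mm = 27.3 cm.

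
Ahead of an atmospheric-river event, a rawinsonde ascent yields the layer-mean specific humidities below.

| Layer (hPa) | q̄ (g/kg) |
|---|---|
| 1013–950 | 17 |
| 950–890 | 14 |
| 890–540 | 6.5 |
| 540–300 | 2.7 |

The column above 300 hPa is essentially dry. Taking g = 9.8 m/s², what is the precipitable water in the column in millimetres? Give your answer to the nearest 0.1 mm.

PW ≈ 49.3 mm

Precipitable water is the column-integrated vapour mass per unit area: PW = (1/g) Σ q̄ Δp, with q in kg/kg and Δp in Pa (1 kg/m² of water = 1 mm).
Layer 1013–950 hPa: Δp = 63 hPa = 6300 Pa, q̄ = 0.017 kg/kg → 0.017 × 6300 / 9.8 = 10.93 mm
Layer 950–890 hPa: Δp = 60 hPa = 6000 Pa, q̄ = 0.014 kg/kg → 0.014 × 6000 / 9.8 = 8.57 mm
Layer 890–540 hPa: Δp = 350 hPa = 35000 Pa, q̄ = 0.0065 kg/kg → 0.0065 × 35000 / 9.8 = 23.21 mm
Layer 540–300 hPa: Δp = 240 hPa = 24000 Pa, q̄ = 0.0027 kg/kg → 0.0027 × 24000 / 9.8 = 6.61 mm
PW = 10.93 + 8.57 + 23.21 + 6.61 = 49.32 ≈ 49.3 mm.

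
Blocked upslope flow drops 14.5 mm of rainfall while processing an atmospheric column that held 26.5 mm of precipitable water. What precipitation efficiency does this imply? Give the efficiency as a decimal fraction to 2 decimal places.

ε ≈ 0.55

ε = rainfall / PW = 14.5 / 26.5 = 0.55.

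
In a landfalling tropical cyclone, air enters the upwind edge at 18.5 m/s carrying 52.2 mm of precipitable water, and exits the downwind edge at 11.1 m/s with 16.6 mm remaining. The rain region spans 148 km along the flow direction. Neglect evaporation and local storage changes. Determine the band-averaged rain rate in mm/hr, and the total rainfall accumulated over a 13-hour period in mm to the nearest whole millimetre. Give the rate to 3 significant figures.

R ≈ 19.0 mm/hr; total ≈ 247 mm

Column moisture flux per unit crosswind length is F = V × PW.
Inflow: F_in = 18.5 × 52.2 = 965.7 mm·m/s
Outflow: F_out = 11.1 × 16.6 = 184.26 mm·m/s
Steady-state rate R = (F_in − F_out)/L = (965.7 − 184.26) / 148000 m = 5.280e-03 mm/s.
R = 5.280e-03 × 3600 = 19.0 mm/hr.
Over 13 h: total = 19.0 × 13 = 247 mm.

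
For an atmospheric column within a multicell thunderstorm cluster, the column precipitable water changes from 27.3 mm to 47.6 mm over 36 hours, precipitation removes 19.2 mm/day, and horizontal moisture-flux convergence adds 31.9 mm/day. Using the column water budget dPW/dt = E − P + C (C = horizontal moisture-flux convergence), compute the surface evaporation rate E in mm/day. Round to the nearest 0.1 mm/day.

E ≈ 0.8 mm/day

dPW/dt = (47.6 − 27.3) mm / (36/24 day) = +13.533 mm/day.
E = dPW/dt + P − C = (+13.533) + 19.2 − (31.9) = 0.8 mm/day.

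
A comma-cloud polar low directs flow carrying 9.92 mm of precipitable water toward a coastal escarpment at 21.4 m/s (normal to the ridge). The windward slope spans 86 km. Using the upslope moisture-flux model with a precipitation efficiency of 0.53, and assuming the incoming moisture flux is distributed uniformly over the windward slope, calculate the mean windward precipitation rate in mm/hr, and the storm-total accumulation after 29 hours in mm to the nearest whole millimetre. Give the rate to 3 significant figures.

R ≈ 4.71 mm/hr; total ≈ 137 mm

Incoming column moisture flux per unit ridge length: F = V × PW = 21.4 × 9.92 = 212.288 mm·m/s.
Spread over the 86 km slope with efficiency ε = 0.53: R = ε·F/W = 0.53 × 212.288 / 86000 m = 1.308e-03 mm/s.
R = 1.308e-03 × 3600 = 4.71 mm/hr.
Over 29 h: total = 4.71 × 29 = 136.59 ≈ 137 mm.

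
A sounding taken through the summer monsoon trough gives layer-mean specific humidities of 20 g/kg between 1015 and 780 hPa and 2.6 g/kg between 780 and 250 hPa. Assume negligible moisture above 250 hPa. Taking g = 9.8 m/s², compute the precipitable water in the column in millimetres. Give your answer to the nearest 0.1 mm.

Precipitable water is the column-integrated vapour mass per unit area: PW = (1/g) Σ q̄ Δp, with q in kg/kg and Δp in Pa (1 kg/m² of water = 1 mm).
Layer 1015–780 hPa: Δp = 235 hPa = 23500 Pa, q̄ = 0.02 kg/kg → 0.02 × 23500 / 9.8 = 47.96 mm
Layer 780–250 hPa: Δp = 530 hPa = 53000 Pa, q̄ = 0.0026 kg/kg → 0.0026 × 53000 / 9.8 = 14.06 mm
PW = 47.96 + 14.06 = 62.02 ≈ 62.0 mm.

PW ≈ 62.0 mm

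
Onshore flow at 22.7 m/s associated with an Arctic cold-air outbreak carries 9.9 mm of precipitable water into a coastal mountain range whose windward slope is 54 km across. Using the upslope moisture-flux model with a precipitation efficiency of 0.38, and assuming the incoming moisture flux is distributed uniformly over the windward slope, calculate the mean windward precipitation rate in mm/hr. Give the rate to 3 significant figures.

Incoming column moisture flux per unit ridge length: F = V × PW = 22.7 × 9.9 = 224.73 mm·m/s.
Spread over the 54 km slope with efficiency ε = 0.38: R = ε·F/W = 0.38 × 224.73 / 54000 m = 1.581e-03 mm/s.
R = 1.581e-03 × 3600 = 5.69 mm/hr.

R ≈ 5.69 mm/hr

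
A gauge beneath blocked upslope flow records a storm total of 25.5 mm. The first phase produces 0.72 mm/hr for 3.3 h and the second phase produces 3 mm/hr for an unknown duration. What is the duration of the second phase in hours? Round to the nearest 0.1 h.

duration ≈ 7.7 h

Known phases: 0.72 × 3.3 = 2.376 mm.
Remaining depth = 25.5 − 2.376 = 23.124 mm.
Duration = 23.124 / 3 = 7.7 h.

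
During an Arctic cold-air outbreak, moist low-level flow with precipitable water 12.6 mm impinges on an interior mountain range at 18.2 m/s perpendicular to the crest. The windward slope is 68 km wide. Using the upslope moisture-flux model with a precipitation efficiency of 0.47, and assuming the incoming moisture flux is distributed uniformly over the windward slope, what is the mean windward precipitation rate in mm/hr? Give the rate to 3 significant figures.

Incoming column moisture flux per unit ridge length: F = V × PW = 18.2 × 12.6 = 229.32 mm·m/s.
Spread over the 68 km slope with efficiency ε = 0.47: R = ε·F/W = 0.47 × 229.32 / 68000 m = 1.585e-03 mm/s.
R = 1.585e-03 × 3600 = 5.71 mm/hr.

R ≈ 5.71 mm/hr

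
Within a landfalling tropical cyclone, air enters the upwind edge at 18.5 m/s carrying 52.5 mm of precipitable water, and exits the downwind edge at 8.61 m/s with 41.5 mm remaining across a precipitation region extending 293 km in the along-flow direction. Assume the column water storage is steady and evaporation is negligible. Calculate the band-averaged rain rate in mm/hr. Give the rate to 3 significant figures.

R ≈ 7.54 mm/hr

Column moisture flux per unit crosswind length is F = V × PW.
Inflow: F_in = 18.5 × 52.5 = 971.25 mm·m/s
Outflow: F_out = 8.61 × 41.5 = 357.315 mm·m/s
Steady-state rate R = (F_in − F_out)/L = (971.25 − 357.315) / 293000 m = 2.095e-03 mm/s.
R = 2.095e-03 × 3600 = 7.54 mm/hr.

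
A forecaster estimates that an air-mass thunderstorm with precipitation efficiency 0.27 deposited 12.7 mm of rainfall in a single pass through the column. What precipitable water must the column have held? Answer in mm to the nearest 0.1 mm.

PW = rainfall / ε = 12.7 / 0.27 = 47.0 mm.

PW ≈ 47.0 mm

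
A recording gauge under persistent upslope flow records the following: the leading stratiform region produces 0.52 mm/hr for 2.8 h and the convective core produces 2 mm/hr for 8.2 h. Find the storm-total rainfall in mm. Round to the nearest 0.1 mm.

total ≈ 17.9 mm

Total = Σ Rᵢ Δtᵢ = 0.52 × 2.8 + 2 × 8.2
      = 1.456 + 16.4 = 17.9 mm.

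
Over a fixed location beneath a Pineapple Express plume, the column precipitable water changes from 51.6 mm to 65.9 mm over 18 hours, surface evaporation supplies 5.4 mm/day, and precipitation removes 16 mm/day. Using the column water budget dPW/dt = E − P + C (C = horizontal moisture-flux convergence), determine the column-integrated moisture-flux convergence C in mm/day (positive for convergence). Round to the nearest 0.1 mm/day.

C ≈ 29.7 mm/day

dPW/dt = (65.9 − 51.6) mm / (18/24 day) = +19.067 mm/day.
C = dPW/dt − E + P = (+19.067) − 5.4 + 16 = 29.7 mm/day.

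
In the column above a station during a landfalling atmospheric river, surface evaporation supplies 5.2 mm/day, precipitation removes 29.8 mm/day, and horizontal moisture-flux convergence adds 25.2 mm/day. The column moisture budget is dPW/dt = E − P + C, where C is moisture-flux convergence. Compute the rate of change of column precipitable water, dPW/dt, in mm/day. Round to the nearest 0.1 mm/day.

dPW/dt ≈ 0.6 mm/day

dPW/dt = E − P + C = 5.2 − 29.8 + (25.2) = 0.6 mm/day.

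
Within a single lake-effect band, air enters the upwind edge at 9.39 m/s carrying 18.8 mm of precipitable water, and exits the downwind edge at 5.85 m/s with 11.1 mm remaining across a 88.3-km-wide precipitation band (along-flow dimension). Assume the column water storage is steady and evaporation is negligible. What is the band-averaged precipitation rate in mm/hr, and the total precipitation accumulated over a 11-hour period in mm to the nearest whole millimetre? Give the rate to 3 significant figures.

R ≈ 4.55 mm/hr; total ≈ 50 mm

Column moisture flux per unit crosswind length is F = V × PW.
Inflow: F_in = 9.39 × 18.8 = 176.532 mm·m/s
Outflow: F_out = 5.85 × 11.1 = 64.935 mm·m/s
Steady-state rate R = (F_in − F_out)/L = (176.532 − 64.935) / 88300 m = 1.264e-03 mm/s.
R = 1.264e-03 × 3600 = 4.55 mm/hr.
Over 11 h: total = 4.55 × 11 = 50.05 ≈ 50 mm.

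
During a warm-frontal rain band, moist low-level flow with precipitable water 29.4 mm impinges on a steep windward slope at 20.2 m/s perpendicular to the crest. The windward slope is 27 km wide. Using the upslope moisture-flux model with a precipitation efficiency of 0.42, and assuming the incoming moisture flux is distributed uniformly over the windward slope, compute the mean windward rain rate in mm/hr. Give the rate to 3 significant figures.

R ≈ 33.3 mm/hr

Incoming column moisture flux per unit ridge length: F = V × PW = 20.2 × 29.4 = 593.88 mm·m/s.
Spread over the 27 km slope with efficiency ε = 0.42: R = ε·F/W = 0.42 × 593.88 / 27000 m = 9.238e-03 mm/s.
R = 9.238e-03 × 3600 = 33.3 mm/hr.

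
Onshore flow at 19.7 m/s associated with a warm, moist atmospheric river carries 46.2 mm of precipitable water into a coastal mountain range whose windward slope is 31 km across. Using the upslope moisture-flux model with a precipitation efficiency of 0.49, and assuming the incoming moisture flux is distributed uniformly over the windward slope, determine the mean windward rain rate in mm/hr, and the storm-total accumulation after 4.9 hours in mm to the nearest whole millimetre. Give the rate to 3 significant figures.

R ≈ 51.8 mm/hr; total ≈ 254 mm

Incoming column moisture flux per unit ridge length: F = V × PW = 19.7 × 46.2 = 910.14 mm·m/s.
Spread over the 31 km slope with efficiency ε = 0.49: R = ε·F/W = 0.49 × 910.14 / 31000 m = 1.439e-02 mm/s.
R = 1.439e-02 × 3600 = 51.8 mm/hr.
Over 4.9 h: total = 51.8 × 4.9 = 253.82 ≈ 254 mm.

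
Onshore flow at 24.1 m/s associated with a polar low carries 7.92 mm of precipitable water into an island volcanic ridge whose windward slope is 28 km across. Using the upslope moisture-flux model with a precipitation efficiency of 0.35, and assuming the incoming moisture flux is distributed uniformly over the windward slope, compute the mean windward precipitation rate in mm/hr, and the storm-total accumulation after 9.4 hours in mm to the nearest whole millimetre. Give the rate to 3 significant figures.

R ≈ 8.59 mm/hr; total ≈ 81 mm

Incoming column moisture flux per unit ridge length: F = V × PW = 24.1 × 7.92 = 190.872 mm·m/s.
Spread over the 28 km slope with efficiency ε = 0.35: R = ε·F/W = 0.35 × 190.872 / 28000 m = 2.386e-03 mm/s.
R = 2.386e-03 × 3600 = 8.59 mm/hr.
Over 9.4 h: total = 8.59 × 9.4 = 80.746 ≈ 81 mm.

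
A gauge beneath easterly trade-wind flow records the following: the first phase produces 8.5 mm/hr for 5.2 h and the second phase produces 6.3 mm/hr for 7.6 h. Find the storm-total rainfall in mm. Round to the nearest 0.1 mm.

total ≈ 92.1 mm

Total = Σ Rᵢ Δtᵢ = 8.5 × 5.2 + 6.3 × 7.6
      = 44.2 + 47.88 = 92.1 mm.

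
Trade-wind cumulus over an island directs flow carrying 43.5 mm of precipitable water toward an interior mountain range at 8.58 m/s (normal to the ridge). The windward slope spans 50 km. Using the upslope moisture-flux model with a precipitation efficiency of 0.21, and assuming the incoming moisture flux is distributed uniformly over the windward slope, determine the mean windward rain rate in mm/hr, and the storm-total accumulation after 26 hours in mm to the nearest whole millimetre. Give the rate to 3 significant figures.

R ≈ 5.64 mm/hr; total ≈ 147 mm

Incoming column moisture flux per unit ridge length: F = V × PW = 8.58 × 43.5 = 373.23 mm·m/s.
Spread over the 50 km slope with efficiency ε = 0.21: R = ε·F/W = 0.21 × 373.23 / 50000 m = 1.568e-03 mm/s.
R = 1.568e-03 × 3600 = 5.64 mm/hr.
Over 26 h: total = 5.64 × 26 = 146.64 ≈ 147 mm.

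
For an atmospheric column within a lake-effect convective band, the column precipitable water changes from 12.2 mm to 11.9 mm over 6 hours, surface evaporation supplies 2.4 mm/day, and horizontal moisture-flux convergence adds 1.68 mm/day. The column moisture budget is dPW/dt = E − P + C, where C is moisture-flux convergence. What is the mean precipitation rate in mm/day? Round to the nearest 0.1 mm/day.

dPW/dt = (11.9 − 12.2) mm / (6/24 day) = -1.200 mm/day.
P = E + C − dPW/dt = 2.4 + (1.68) − (-1.200) = 5.3 mm/day.

P ≈ 5.3 mm/day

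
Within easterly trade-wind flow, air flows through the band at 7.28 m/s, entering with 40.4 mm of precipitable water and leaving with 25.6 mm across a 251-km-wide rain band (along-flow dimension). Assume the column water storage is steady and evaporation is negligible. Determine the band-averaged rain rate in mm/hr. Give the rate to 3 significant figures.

R ≈ 1.55 mm/hr

Column moisture flux per unit crosswind length is F = V × PW.
Inflow: F_in = 7.28 × 40.4 = 294.112 mm·m/s
Outflow: F_out = 7.28 × 25.6 = 186.368 mm·m/s
Steady-state rate R = (F_in − F_out)/L = (294.112 − 186.368) / 251000 m = 4.293e-04 mm/s.
R = 4.293e-04 × 3600 = 1.55 mm/hr.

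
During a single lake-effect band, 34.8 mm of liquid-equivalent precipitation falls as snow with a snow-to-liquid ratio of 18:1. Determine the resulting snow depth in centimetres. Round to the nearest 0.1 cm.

snow depth ≈ 62.6 cm

Snow depth = liquid × ratio = 34.8 mm × 18 = 626.4 mm = 62.6 cm.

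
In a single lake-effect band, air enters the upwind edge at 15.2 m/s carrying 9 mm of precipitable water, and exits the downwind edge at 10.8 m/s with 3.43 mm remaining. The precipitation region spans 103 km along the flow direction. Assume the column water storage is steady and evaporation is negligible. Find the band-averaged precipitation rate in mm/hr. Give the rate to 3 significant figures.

R ≈ 3.49 mm/hr

Column moisture flux per unit crosswind length is F = V × PW.
Inflow: F_in = 15.2 × 9 = 136.8 mm·m/s
Outflow: F_out = 10.8 × 3.43 = 37.044 mm·m/s
Steady-state rate R = (F_in − F_out)/L = (136.8 − 37.044) / 103000 m = 9.685e-04 mm/s.
R = 9.685e-04 × 3600 = 3.49 mm/hr.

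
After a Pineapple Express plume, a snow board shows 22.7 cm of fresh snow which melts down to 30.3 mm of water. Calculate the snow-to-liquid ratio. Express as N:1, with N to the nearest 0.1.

ratio ≈ 7.5

Ratio = snow depth / SWE = 227 mm / 30.3 mm = 7.5, i.e. 7.5:1.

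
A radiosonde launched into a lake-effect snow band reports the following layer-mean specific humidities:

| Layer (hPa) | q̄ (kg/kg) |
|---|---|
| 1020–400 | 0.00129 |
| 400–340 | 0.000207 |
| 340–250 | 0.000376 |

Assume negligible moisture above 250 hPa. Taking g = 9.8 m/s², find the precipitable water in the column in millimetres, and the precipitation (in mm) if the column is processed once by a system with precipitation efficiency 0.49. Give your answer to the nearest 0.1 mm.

Precipitable water is the column-integrated vapour mass per unit area: PW = (1/g) Σ q̄ Δp, with q in kg/kg and Δp in Pa (1 kg/m² of water = 1 mm).
Layer 1020–400 hPa: Δp = 620 hPa = 62000 Pa, q̄ = 0.00129 kg/kg → 0.00129 × 62000 / 9.8 = 8.16 mm
Layer 400–340 hPa: Δp = 60 hPa = 6000 Pa, q̄ = 0.000207 kg/kg → 0.000207 × 6000 / 9.8 = 0.13 mm
Layer 340–250 hPa: Δp = 90 hPa = 9000 Pa, q̄ = 0.000376 kg/kg → 0.000376 × 9000 / 9.8 = 0.35 mm
PW = 8.16 + 0.13 + 0.35 = 8.64 ≈ 8.6 mm.
Precipitation = ε × PW = 0.49 × 8.6 = 4.2 mm.

PW ≈ 8.6 mm; precipitation ≈ 4.2 mm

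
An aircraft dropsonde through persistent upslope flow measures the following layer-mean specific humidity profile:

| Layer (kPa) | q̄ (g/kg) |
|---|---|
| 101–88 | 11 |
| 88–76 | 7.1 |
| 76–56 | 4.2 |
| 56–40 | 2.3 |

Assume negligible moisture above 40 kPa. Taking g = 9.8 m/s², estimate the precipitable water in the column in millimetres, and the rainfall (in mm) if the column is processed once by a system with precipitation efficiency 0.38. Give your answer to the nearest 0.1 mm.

PW ≈ 35.6 mm; rainfall ≈ 13.5 mm

Precipitable water is the column-integrated vapour mass per unit area: PW = (1/g) Σ q̄ Δp, with q in kg/kg and Δp in Pa (1 kg/m² of water = 1 mm).
Layer 101–88 kPa: Δp = 130 hPa = 13000 Pa, q̄ = 0.011 kg/kg → 0.011 × 13000 / 9.8 = 14.59 mm
Layer 88–76 kPa: Δp = 120 hPa = 12000 Pa, q̄ = 0.0071 kg/kg → 0.0071 × 12000 / 9.8 = 8.69 mm
Layer 76–56 kPa: Δp = 200 hPa = 20000 Pa, q̄ = 0.0042 kg/kg → 0.0042 × 20000 / 9.8 = 8.57 mm
Layer 56–40 kPa: Δp = 160 hPa = 16000 Pa, q̄ = 0.0023 kg/kg → 0.0023 × 16000 / 9.8 = 3.76 mm
PW = 14.59 + 8.69 + 8.57 + 3.76 = 35.61 ≈ 35.6 mm.
Rainfall = ε × PW = 0.38 × 35.6 = 13.5 mm.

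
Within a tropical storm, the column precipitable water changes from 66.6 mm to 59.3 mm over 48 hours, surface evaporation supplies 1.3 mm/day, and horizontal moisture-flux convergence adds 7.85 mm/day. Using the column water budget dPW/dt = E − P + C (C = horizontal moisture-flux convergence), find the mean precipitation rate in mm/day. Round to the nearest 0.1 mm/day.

dPW/dt = (59.3 − 66.6) mm / (48/24 day) = -3.650 mm/day.
P = E + C − dPW/dt = 1.3 + (7.85) − (-3.650) = 12.8 mm/day.

P ≈ 12.8 mm/day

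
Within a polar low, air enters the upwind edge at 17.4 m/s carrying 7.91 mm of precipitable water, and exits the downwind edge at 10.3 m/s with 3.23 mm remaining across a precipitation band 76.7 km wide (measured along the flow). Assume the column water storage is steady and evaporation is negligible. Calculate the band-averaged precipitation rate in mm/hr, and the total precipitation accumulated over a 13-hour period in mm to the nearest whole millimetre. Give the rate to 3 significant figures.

Column moisture flux per unit crosswind length is F = V × PW.
Inflow: F_in = 17.4 × 7.91 = 137.634 mm·m/s
Outflow: F_out = 10.3 × 3.23 = 33.269 mm·m/s
Steady-state rate R = (F_in − F_out)/L = (137.634 − 33.269) / 76700 m = 1.361e-03 mm/s.
R = 1.361e-03 × 3600 = 4.90 mm/hr.
Over 13 h: total = 4.90 × 13 = 63.7 ≈ 64 mm.

R ≈ 4.90 mm/hr; total ≈ 64 mm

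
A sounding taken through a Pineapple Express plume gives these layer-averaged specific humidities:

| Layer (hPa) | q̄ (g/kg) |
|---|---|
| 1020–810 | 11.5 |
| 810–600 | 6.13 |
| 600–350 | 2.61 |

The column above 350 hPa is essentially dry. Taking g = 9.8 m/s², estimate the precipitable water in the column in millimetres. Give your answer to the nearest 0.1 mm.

PW ≈ 44.4 mm

Precipitable water is the column-integrated vapour mass per unit area: PW = (1/g) Σ q̄ Δp, with q in kg/kg and Δp in Pa (1 kg/m² of water = 1 mm).
Layer 1020–810 hPa: Δp = 210 hPa = 21000 Pa, q̄ = 0.0115 kg/kg → 0.0115 × 21000 / 9.8 = 24.64 mm
Layer 810–600 hPa: Δp = 210 hPa = 21000 Pa, q̄ = 0.00613 kg/kg → 0.00613 × 21000 / 9.8 = 13.14 mm
Layer 600–350 hPa: Δp = 250 hPa = 25000 Pa, q̄ = 0.00261 kg/kg → 0.00261 × 25000 / 9.8 = 6.66 mm
PW = 24.64 + 13.14 + 6.66 = 44.44 ≈ 44.4 mm.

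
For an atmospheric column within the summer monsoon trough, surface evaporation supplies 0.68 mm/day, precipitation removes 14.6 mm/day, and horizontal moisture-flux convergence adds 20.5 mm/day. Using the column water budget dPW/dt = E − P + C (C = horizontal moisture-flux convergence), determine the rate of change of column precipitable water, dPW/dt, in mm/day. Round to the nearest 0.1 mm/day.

dPW/dt = E − P + C = 0.68 − 14.6 + (20.5) = 6.6 mm/day.

dPW/dt ≈ 6.6 mm/day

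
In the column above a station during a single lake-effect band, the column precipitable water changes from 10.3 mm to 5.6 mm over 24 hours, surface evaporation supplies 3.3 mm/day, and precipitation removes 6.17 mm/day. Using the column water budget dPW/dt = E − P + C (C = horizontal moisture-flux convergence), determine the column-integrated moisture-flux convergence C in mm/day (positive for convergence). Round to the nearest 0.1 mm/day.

C ≈ -1.8 mm/day

dPW/dt = (5.6 − 10.3) mm / (24/24 day) = -4.700 mm/day.
C = dPW/dt − E + P = (-4.700) − 3.3 + 6.17 = -1.8 mm/day.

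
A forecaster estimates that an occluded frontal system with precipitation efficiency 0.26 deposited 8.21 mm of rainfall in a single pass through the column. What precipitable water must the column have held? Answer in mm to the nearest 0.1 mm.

PW = rainfall / ε = 8.21 / 0.26 = 31.6 mm.

PW ≈ 31.6 mm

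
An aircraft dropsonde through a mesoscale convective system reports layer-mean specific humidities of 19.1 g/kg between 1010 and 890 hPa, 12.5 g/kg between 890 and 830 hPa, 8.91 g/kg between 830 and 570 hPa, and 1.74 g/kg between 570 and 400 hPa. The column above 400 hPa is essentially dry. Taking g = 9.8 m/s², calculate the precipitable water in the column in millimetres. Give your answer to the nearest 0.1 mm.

Precipitable water is the column-integrated vapour mass per unit area: PW = (1/g) Σ q̄ Δp, with q in kg/kg and Δp in Pa (1 kg/m² of water = 1 mm).
Layer 1010–890 hPa: Δp = 120 hPa = 12000 Pa, q̄ = 0.0191 kg/kg → 0.0191 × 12000 / 9.8 = 23.39 mm
Layer 890–830 hPa: Δp = 60 hPa = 6000 Pa, q̄ = 0.0125 kg/kg → 0.0125 × 6000 / 9.8 = 7.65 mm
Layer 830–570 hPa: Δp = 260 hPa = 26000 Pa, q̄ = 0.00891 kg/kg → 0.00891 × 26000 / 9.8 = 23.64 mm
Layer 570–400 hPa: Δp = 170 hPa = 17000 Pa, q̄ = 0.00174 kg/kg → 0.00174 × 17000 / 9.8 = 3.02 mm
PW = 23.39 + 7.65 + 23.64 + 3.02 = 57.70 ≈ 57.7 mm.

PW ≈ 57.7 mm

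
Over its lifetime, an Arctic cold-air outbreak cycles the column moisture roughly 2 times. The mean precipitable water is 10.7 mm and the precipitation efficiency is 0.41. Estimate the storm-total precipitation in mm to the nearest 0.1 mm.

Each cycle deposits ε × PW = 0.41 × 10.7 = 4.387 mm.
Over 2 cycles: 2 × 4.387 = 8.8 mm.

precipitation ≈ 8.8 mm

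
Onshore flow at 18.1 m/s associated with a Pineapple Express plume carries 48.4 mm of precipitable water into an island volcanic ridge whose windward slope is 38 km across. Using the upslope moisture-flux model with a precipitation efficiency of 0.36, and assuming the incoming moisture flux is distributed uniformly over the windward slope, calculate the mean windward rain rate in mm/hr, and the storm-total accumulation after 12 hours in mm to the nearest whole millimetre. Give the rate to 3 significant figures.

R ≈ 29.9 mm/hr; total ≈ 359 mm

Incoming column moisture flux per unit ridge length: F = V × PW = 18.1 × 48.4 = 876.04 mm·m/s.
Spread over the 38 km slope with efficiency ε = 0.36: R = ε·F/W = 0.36 × 876.04 / 38000 m = 8.299e-03 mm/s.
R = 8.299e-03 × 3600 = 29.9 mm/hr.
Over 12 h: total = 29.9 × 12 = 358.8 ≈ 359 mm.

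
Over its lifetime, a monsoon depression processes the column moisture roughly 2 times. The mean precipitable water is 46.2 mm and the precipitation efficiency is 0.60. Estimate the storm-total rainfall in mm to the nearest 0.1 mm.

rainfall ≈ 55.4 mm

Each cycle deposits ε × PW = 0.60 × 46.2 = 27.72 mm.
Over 2 cycles: 2 × 27.72 = 55.4 mm.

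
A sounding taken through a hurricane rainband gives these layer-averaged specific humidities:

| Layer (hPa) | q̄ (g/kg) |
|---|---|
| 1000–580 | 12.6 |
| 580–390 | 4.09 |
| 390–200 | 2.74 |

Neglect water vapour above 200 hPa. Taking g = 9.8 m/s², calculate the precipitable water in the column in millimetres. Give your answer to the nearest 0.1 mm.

Precipitable water is the column-integrated vapour mass per unit area: PW = (1/g) Σ q̄ Δp, with q in kg/kg and Δp in Pa (1 kg/m² of water = 1 mm).
Layer 1000–580 hPa: Δp = 420 hPa = 42000 Pa, q̄ = 0.0126 kg/kg → 0.0126 × 42000 / 9.8 = 54.00 mm
Layer 580–390 hPa: Δp = 190 hPa = 19000 Pa, q̄ = 0.00409 kg/kg → 0.00409 × 19000 / 9.8 = 7.93 mm
Layer 390–200 hPa: Δp = 190 hPa = 19000 Pa, q̄ = 0.00274 kg/kg → 0.00274 × 19000 / 9.8 = 5.31 mm
PW = 54.00 + 7.93 + 5.31 = 67.24 ≈ 67.2 mm.

PW ≈ 67.2 mm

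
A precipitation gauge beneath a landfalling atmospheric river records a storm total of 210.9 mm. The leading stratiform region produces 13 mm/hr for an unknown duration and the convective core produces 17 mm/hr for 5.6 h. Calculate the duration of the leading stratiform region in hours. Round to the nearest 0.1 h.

duration ≈ 8.9 h

Known phases: 17 × 5.6 = 95.2 mm.
Remaining depth = 210.9 − 95.2 = 115.7 mm.
Duration = 115.7 / 13 = 8.9 h.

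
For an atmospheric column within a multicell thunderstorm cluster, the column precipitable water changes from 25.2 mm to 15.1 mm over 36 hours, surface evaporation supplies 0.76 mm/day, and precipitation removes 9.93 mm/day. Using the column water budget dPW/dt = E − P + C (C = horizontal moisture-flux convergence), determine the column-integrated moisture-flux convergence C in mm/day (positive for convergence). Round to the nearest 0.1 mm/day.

C ≈ 2.4 mm/day

dPW/dt = (15.1 − 25.2) mm / (36/24 day) = -6.733 mm/day.
C = dPW/dt − E + P = (-6.733) − 0.76 + 9.93 = 2.4 mm/day.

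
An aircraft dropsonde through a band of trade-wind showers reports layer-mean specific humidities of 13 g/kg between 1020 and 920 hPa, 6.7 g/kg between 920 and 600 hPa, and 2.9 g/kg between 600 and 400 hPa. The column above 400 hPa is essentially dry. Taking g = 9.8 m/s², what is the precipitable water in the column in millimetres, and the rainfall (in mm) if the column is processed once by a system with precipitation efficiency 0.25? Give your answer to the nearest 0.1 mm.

PW ≈ 41.1 mm; rainfall ≈ 10.3 mm

Precipitable water is the column-integrated vapour mass per unit area: PW = (1/g) Σ q̄ Δp, with q in kg/kg and Δp in Pa (1 kg/m² of water = 1 mm).
Layer 1020–920 hPa: Δp = 100 hPa = 10000 Pa, q̄ = 0.013 kg/kg → 0.013 × 10000 / 9.8 = 13.27 mm
Layer 920–600 hPa: Δp = 320 hPa = 32000 Pa, q̄ = 0.0067 kg/kg → 0.0067 × 32000 / 9.8 = 21.88 mm
Layer 600–400 hPa: Δp = 200 hPa = 20000 Pa, q̄ = 0.0029 kg/kg → 0.0029 × 20000 / 9.8 = 5.92 mm
PW = 13.27 + 21.88 + 5.92 = 41.07 ≈ 41.1 mm.
Rainfall = ε × PW = 0.25 × 41.1 = 10.3 mm.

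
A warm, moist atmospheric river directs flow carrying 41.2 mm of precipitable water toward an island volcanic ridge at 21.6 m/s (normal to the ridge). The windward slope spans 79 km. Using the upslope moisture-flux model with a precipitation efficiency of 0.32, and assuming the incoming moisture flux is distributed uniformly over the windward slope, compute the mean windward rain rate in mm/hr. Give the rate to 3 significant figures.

R ≈ 13.0 mm/hr

Incoming column moisture flux per unit ridge length: F = V × PW = 21.6 × 41.2 = 889.92 mm·m/s.
Spread over the 79 km slope with efficiency ε = 0.32: R = ε·F/W = 0.32 × 889.92 / 79000 m = 3.605e-03 mm/s.
R = 3.605e-03 × 3600 = 13.0 mm/hr.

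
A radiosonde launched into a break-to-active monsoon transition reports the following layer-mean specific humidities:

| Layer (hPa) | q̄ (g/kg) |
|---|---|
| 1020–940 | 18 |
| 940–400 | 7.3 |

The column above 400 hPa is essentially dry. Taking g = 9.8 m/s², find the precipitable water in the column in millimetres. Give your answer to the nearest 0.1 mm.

Precipitable water is the column-integrated vapour mass per unit area: PW = (1/g) Σ q̄ Δp, with q in kg/kg and Δp in Pa (1 kg/m² of water = 1 mm).
Layer 1020–940 hPa: Δp = 80 hPa = 8000 Pa, q̄ = 0.018 kg/kg → 0.018 × 8000 / 9.8 = 14.69 mm
Layer 940–400 hPa: Δp = 540 hPa = 54000 Pa, q̄ = 0.0073 kg/kg → 0.0073 × 54000 / 9.8 = 40.22 mm
PW = 14.69 + 40.22 = 54.91 ≈ 54.9 mm.

PW ≈ 54.9 mm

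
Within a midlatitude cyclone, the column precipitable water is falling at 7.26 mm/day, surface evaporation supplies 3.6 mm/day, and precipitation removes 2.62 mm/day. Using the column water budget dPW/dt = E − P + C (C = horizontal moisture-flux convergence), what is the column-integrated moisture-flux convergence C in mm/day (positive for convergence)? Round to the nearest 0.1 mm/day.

C ≈ -8.2 mm/day

dPW/dt = -7.26 mm/day.
C = dPW/dt − E + P = (-7.26) − 3.6 + 2.62 = -8.2 mm/day.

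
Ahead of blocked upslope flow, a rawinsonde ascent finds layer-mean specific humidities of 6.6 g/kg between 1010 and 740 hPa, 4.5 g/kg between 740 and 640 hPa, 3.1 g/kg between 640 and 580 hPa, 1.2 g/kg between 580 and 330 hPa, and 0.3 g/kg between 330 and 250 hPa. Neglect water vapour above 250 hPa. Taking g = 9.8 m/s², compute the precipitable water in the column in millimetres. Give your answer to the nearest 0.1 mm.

Precipitable water is the column-integrated vapour mass per unit area: PW = (1/g) Σ q̄ Δp, with q in kg/kg and Δp in Pa (1 kg/m² of water = 1 mm).
Layer 1010–740 hPa: Δp = 270 hPa = 27000 Pa, q̄ = 0.0066 kg/kg → 0.0066 × 27000 / 9.8 = 18.18 mm
Layer 740–640 hPa: Δp = 100 hPa = 10000 Pa, q̄ = 0.0045 kg/kg → 0.0045 × 10000 / 9.8 = 4.59 mm
Layer 640–580 hPa: Δp = 60 hPa = 6000 Pa, q̄ = 0.0031 kg/kg → 0.0031 × 6000 / 9.8 = 1.90 mm
Layer 580–330 hPa: Δp = 250 hPa = 25000 Pa, q̄ = 0.0012 kg/kg → 0.0012 × 25000 / 9.8 = 3.06 mm
Layer 330–250 hPa: Δp = 80 hPa = 8000 Pa, q̄ = 0.0003 kg/kg → 0.0003 × 8000 / 9.8 = 0.24 mm
PW = 18.18 + 4.59 + 1.90 + 3.06 + 0.24 = 27.97 ≈ 28.0 mm.

PW ≈ 28.0 mm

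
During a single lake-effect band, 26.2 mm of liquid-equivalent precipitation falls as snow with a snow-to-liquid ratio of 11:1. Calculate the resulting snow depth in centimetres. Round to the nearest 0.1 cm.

Snow depth = liquid × ratio = 26.2 mm × 11 = 288.2 mm = 28.8 cm.

snow depth ≈ 28.8 cm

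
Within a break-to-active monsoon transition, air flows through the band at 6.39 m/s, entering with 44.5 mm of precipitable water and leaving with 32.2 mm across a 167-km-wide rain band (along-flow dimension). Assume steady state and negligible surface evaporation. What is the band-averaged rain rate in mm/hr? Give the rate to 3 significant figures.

R ≈ 1.69 mm/hr

Column moisture flux per unit crosswind length is F = V × PW.
Inflow: F_in = 6.39 × 44.5 = 284.355 mm·m/s
Outflow: F_out = 6.39 × 32.2 = 205.758 mm·m/s
Steady-state rate R = (F_in − F_out)/L = (284.355 − 205.758) / 167000 m = 4.706e-04 mm/s.
R = 4.706e-04 × 3600 = 1.69 mm/hr.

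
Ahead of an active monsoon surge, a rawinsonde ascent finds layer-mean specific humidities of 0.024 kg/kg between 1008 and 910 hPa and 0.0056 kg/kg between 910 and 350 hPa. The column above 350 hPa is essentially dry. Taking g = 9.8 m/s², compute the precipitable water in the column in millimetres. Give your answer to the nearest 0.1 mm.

Precipitable water is the column-integrated vapour mass per unit area: PW = (1/g) Σ q̄ Δp, with q in kg/kg and Δp in Pa (1 kg/m² of water = 1 mm).
Layer 1008–910 hPa: Δp = 98 hPa = 9800 Pa, q̄ = 0.024 kg/kg → 0.024 × 9800 / 9.8 = 24.00 mm
Layer 910–350 hPa: Δp = 560 hPa = 56000 Pa, q̄ = 0.0056 kg/kg → 0.0056 × 56000 / 9.8 = 32.00 mm
PW = 24.00 + 32.00 = 56.00 ≈ 56.0 mm.

PW ≈ 56.0 mm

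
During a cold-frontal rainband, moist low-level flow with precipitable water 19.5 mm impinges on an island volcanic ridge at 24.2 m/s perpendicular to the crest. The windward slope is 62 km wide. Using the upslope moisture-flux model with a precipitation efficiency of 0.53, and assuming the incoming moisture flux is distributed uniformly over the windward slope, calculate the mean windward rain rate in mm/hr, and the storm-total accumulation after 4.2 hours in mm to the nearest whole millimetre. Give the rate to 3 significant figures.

R ≈ 14.5 mm/hr; total ≈ 61 mm

Incoming column moisture flux per unit ridge length: F = V × PW = 24.2 × 19.5 = 471.9 mm·m/s.
Spread over the 62 km slope with efficiency ε = 0.53: R = ε·F/W = 0.53 × 471.9 / 62000 m = 4.034e-03 mm/s.
R = 4.034e-03 × 3600 = 14.5 mm/hr.
Over 4.2 h: total = 14.5 × 4.2 = 60.9 ≈ 61 mm.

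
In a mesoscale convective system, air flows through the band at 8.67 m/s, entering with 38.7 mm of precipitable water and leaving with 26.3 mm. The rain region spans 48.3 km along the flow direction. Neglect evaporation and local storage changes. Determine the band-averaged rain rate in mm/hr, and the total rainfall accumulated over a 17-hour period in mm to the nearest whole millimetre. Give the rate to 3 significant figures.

Column moisture flux per unit crosswind length is F = V × PW.
Inflow: F_in = 8.67 × 38.7 = 335.529 mm·m/s
Outflow: F_out = 8.67 × 26.3 = 228.021 mm·m/s
Steady-state rate R = (F_in − F_out)/L = (335.529 − 228.021) / 48300 m = 2.226e-03 mm/s.
R = 2.226e-03 × 3600 = 8.01 mm/hr.
Over 17 h: total = 8.01 × 17 = 136.17 ≈ 136 mm.

R ≈ 8.01 mm/hr; total ≈ 136 mm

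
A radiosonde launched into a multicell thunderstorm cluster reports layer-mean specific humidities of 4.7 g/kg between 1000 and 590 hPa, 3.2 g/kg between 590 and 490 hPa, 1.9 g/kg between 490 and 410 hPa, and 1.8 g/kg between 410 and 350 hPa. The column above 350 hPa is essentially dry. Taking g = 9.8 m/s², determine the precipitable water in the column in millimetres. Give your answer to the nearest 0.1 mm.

PW ≈ 25.6 mm

Precipitable water is the column-integrated vapour mass per unit area: PW = (1/g) Σ q̄ Δp, with q in kg/kg and Δp in Pa (1 kg/m² of water = 1 mm).
Layer 1000–590 hPa: Δp = 410 hPa = 41000 Pa, q̄ = 0.0047 kg/kg → 0.0047 × 41000 / 9.8 = 19.66 mm
Layer 590–490 hPa: Δp = 100 hPa = 10000 Pa, q̄ = 0.0032 kg/kg → 0.0032 × 10000 / 9.8 = 3.27 mm
Layer 490–410 hPa: Δp = 80 hPa = 8000 Pa, q̄ = 0.0019 kg/kg → 0.0019 × 8000 / 9.8 = 1.55 mm
Layer 410–350 hPa: Δp = 60 hPa = 6000 Pa, q̄ = 0.0018 kg/kg → 0.0018 × 6000 / 9.8 = 1.10 mm
PW = 19.66 + 3.27 + 1.55 + 1.10 = 25.58 ≈ 25.6 mm.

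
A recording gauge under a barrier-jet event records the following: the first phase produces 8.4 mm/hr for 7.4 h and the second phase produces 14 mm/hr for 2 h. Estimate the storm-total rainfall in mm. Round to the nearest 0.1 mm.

Total = Σ Rᵢ Δtᵢ = 8.4 × 7.4 + 14 × 2
      = 62.16 + 28 = 90.2 mm.

total ≈ 90.2 mm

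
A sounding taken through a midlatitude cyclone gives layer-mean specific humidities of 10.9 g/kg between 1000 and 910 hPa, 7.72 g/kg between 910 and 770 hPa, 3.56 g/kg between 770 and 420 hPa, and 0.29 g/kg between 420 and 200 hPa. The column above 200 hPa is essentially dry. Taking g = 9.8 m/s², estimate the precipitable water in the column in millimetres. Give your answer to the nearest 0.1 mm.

PW ≈ 34.4 mm

Precipitable water is the column-integrated vapour mass per unit area: PW = (1/g) Σ q̄ Δp, with q in kg/kg and Δp in Pa (1 kg/m² of water = 1 mm).
Layer 1000–910 hPa: Δp = 90 hPa = 9000 Pa, q̄ = 0.0109 kg/kg → 0.0109 × 9000 / 9.8 = 10.01 mm
Layer 910–770 hPa: Δp = 140 hPa = 14000 Pa, q̄ = 0.00772 kg/kg → 0.00772 × 14000 / 9.8 = 11.03 mm
Layer 770–420 hPa: Δp = 350 hPa = 35000 Pa, q̄ = 0.00356 kg/kg → 0.00356 × 35000 / 9.8 = 12.71 mm
Layer 420–200 hPa: Δp = 220 hPa = 22000 Pa, q̄ = 0.00029 kg/kg → 0.00029 × 22000 / 9.8 = 0.65 mm
PW = 10.01 + 11.03 + 12.71 + 0.65 = 34.40 ≈ 34.4 mm.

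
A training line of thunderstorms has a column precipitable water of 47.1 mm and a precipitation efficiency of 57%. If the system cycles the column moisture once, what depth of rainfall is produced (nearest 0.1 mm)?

rainfall ≈ 26.8 mm

Rainfall = ε × PW = 0.57 × 47.1 = 26.8 mm.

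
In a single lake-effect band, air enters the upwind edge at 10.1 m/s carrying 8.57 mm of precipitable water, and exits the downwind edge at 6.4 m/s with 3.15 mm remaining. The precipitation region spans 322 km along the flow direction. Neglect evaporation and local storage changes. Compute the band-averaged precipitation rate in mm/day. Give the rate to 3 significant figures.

Column moisture flux per unit crosswind length is F = V × PW.
Inflow: F_in = 10.1 × 8.57 = 86.557 mm·m/s
Outflow: F_out = 6.4 × 3.15 = 20.16 mm·m/s
Steady-state rate R = (F_in − F_out)/L = (86.557 − 20.16) / 322000 m = 2.062e-04 mm/s.
R = 2.062e-04 × 3600 × 24 = 17.8 mm/day.

R ≈ 17.8 mm/day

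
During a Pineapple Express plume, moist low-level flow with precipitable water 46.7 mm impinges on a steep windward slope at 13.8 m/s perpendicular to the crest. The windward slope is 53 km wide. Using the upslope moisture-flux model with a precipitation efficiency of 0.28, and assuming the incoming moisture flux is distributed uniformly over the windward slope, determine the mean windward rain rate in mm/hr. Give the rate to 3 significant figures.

Incoming column moisture flux per unit ridge length: F = V × PW = 13.8 × 46.7 = 644.46 mm·m/s.
Spread over the 53 km slope with efficiency ε = 0.28: R = ε·F/W = 0.28 × 644.46 / 53000 m = 3.405e-03 mm/s.
R = 3.405e-03 × 3600 = 12.3 mm/hr.

R ≈ 12.3 mm/hr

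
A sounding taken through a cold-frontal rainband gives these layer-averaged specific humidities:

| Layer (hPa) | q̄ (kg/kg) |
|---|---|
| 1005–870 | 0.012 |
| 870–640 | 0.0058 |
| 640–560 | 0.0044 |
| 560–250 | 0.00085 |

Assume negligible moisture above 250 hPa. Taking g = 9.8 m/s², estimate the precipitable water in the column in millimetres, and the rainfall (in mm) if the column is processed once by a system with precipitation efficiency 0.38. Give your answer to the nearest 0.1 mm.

Precipitable water is the column-integrated vapour mass per unit area: PW = (1/g) Σ q̄ Δp, with q in kg/kg and Δp in Pa (1 kg/m² of water = 1 mm).
Layer 1005–870 hPa: Δp = 135 hPa = 13500 Pa, q̄ = 0.012 kg/kg → 0.012 × 13500 / 9.8 = 16.53 mm
Layer 870–640 hPa: Δp = 230 hPa = 23000 Pa, q̄ = 0.0058 kg/kg → 0.0058 × 23000 / 9.8 = 13.61 mm
Layer 640–560 hPa: Δp = 80 hPa = 8000 Pa, q̄ = 0.0044 kg/kg → 0.0044 × 8000 / 9.8 = 3.59 mm
Layer 560–250 hPa: Δp = 310 hPa = 31000 Pa, q̄ = 0.00085 kg/kg → 0.00085 × 31000 / 9.8 = 2.69 mm
PW = 16.53 + 13.61 + 3.59 + 2.69 = 36.42 ≈ 36.4 mm.
Rainfall = ε × PW = 0.38 × 36.4 = 13.8 mm.

PW ≈ 36.4 mm; rainfall ≈ 13.8 mm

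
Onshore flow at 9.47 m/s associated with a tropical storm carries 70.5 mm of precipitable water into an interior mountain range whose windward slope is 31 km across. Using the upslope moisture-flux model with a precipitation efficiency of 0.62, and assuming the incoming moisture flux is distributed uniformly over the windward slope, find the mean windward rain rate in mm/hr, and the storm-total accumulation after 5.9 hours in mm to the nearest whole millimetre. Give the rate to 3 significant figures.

Incoming column moisture flux per unit ridge length: F = V × PW = 9.47 × 70.5 = 667.635 mm·m/s.
Spread over the 31 km slope with efficiency ε = 0.62: R = ε·F/W = 0.62 × 667.635 / 31000 m = 1.335e-02 mm/s.
R = 1.335e-02 × 3600 = 48.1 mm/hr.
Over 5.9 h: total = 48.1 × 5.9 = 283.79 ≈ 284 mm.

R ≈ 48.1 mm/hr; total ≈ 284 mm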